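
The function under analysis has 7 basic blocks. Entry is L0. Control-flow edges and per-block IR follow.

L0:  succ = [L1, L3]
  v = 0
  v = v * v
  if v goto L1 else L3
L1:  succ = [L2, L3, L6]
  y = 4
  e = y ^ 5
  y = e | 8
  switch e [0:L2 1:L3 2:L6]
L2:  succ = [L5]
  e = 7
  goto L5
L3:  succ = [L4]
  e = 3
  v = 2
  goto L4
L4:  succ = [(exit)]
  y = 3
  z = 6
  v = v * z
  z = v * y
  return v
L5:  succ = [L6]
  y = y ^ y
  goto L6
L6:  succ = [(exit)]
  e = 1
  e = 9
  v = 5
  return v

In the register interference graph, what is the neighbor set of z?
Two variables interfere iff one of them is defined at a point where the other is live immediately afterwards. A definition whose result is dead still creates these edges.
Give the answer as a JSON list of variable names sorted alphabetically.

Block summaries:
  L0 def {v} use ∅
  L1 def {e,y} use ∅
  L2 def {e} use ∅
  L3 def {e,v} use ∅
  L4 def {v,y,z} use {v}
  L5 def {y} use {y}
  L6 def {e,v} use ∅

Backward fixpoint:
  L0 li=∅ lo=∅
  L1 li=∅ lo={y}
  L2 li={y} lo={y}
  L3 li=∅ lo={v}
  L4 li={v} lo=∅
  L5 li={y} lo=∅
  L6 li=∅ lo=∅

Interfere edges:
  e↔{y}
  v↔{y,z}
  y↔{e,v,z}
  z↔{v,y}

N(z) = ["v", "y"]

Answer: ["v", "y"]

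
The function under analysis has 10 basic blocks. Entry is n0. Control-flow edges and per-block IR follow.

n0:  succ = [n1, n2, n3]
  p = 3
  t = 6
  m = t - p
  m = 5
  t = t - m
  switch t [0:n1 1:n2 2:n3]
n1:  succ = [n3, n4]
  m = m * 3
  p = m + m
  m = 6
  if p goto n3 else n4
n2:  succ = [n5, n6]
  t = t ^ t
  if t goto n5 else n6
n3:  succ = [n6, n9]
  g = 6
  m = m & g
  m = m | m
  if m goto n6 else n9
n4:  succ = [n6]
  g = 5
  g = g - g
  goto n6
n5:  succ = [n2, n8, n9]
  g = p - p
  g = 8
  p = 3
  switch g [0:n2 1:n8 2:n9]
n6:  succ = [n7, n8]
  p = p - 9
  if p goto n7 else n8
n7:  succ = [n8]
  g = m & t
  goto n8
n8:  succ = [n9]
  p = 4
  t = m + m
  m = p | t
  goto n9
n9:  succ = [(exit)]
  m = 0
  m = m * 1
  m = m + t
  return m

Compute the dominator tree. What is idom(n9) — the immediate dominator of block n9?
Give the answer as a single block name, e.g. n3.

idom tree: n1←n0 n2←n0 n3←n0 n4←n1 n5←n2 n6←n0 n7←n6 n8←n0 n9←n0
Dom at joins:
  n2: preds {n0,n5}: {n0} ∩ {n0,n2,n5} = {n0}; idom=n0
  n3: preds {n0,n1}: {n0} ∩ {n0,n1} = {n0}; idom=n0
  n6: preds {n2,n3,n4}: {n0,n2} ∩ {n0,n3} ∩ {n0,n1,n4} = {n0}; idom=n0
  n8: preds {n5,n6,n7}: {n0,n2,n5} ∩ {n0,n6} ∩ {n0,n6,n7} = {n0}; idom=n0
  n9: preds {n3,n5,n8}: {n0,n3} ∩ {n0,n2,n5} ∩ {n0,n8} = {n0}; idom=n0

idom(n9) = n0

Answer: n0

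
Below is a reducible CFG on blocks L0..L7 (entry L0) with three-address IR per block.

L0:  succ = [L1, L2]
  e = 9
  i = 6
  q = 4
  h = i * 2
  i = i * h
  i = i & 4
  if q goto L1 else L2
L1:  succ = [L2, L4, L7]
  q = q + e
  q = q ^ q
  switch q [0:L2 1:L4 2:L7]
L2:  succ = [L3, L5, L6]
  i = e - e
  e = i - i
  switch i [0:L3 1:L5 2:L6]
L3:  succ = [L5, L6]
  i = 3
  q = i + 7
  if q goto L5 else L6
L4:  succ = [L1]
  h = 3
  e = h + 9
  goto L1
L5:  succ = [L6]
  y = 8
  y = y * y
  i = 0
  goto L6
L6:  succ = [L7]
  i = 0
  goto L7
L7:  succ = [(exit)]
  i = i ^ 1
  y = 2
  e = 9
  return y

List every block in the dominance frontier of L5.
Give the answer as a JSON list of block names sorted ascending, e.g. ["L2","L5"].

Answer: ["L6"]

Working:
idom tree: L1←L0 L2←L0 L3←L2 L4←L1 L5←L2 L6←L2 L7←L0
Dom∩ at merges:
  L1: preds {L0,L4}: {L0} ∩ {L0,L1,L4} = {L0}; idom=L0
  L2: preds {L0,L1}: {L0} ∩ {L0,L1} = {L0}; idom=L0
  L5: preds {L2,L3}: {L0,L2} ∩ {L0,L2,L3} = {L0,L2}; idom=L2
  L6: preds {L2,L3,L5}: {L0,L2} ∩ {L0,L2,L3} ∩ {L0,L2,L5} = {L0,L2}; idom=L2
  L7: preds {L1,L6}: {L0,L1} ∩ {L0,L2,L6} = {L0}; idom=L0

Frontier:
  join L1 pred L0: · stop@L0
  join L1 pred L4: L4→L1 stop@L0
  join L2 pred L0: · stop@L0
  join L2 pred L1: L1 stop@L0
  join L5 pred L2: · stop@L2
  join L5 pred L3: L3 stop@L2
  join L6 pred L2: · stop@L2
  join L6 pred L3: L3 stop@L2
  join L6 pred L5: L5 stop@L2
  join L7 pred L1: L1 stop@L0
  join L7 pred L6: L6→L2 stop@L0
  DF(L0)=∅
  DF(L1)={L1,L2,L7}
  DF(L2)={L7}
  DF(L3)={L5,L6}
  DF(L4)={L1}
  DF(L5)={L6}
  DF(L6)={L7}
  DF(L7)=∅

DF(L5) = ["L6"]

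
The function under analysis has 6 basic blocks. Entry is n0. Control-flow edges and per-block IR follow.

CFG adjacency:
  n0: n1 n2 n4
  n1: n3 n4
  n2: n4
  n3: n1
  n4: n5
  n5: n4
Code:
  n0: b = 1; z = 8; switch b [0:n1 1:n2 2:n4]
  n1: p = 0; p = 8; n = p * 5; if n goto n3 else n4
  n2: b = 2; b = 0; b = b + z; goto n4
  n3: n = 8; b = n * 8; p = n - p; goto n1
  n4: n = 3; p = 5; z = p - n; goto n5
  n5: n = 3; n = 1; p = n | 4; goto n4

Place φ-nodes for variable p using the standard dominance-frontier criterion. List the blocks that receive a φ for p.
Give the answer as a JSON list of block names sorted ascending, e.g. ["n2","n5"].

Answer: ["n1", "n4"]

Derivation:
idom tree: n1←n0 n2←n0 n3←n1 n4←n0 n5←n4
Dom at joins:
  n1: preds {n0,n3}: {n0} ∩ {n0,n1,n3} = {n0}; idom=n0
  n4: preds {n0,n1,n2,n5}: {n0} ∩ {n0,n1} ∩ {n0,n2} ∩ {n0,n4,n5} = {n0}; idom=n0

DF derivation:
  join n1 pred n0: · stop@n0
  join n1 pred n3: n3→n1 stop@n0
  join n4 pred n0: · stop@n0
  join n4 pred n1: n1 stop@n0
  join n4 pred n2: n2 stop@n0
  join n4 pred n5: n5→n4 stop@n0
  n0: DF=∅
  n1: DF={n1,n4}
  n2: DF={n4}
  n3: DF={n1}
  n4: DF={n4}
  n5: DF={n4}

φ for p: defs {n1,n3,n4,n5}
  DF⁺ = {n1,n4}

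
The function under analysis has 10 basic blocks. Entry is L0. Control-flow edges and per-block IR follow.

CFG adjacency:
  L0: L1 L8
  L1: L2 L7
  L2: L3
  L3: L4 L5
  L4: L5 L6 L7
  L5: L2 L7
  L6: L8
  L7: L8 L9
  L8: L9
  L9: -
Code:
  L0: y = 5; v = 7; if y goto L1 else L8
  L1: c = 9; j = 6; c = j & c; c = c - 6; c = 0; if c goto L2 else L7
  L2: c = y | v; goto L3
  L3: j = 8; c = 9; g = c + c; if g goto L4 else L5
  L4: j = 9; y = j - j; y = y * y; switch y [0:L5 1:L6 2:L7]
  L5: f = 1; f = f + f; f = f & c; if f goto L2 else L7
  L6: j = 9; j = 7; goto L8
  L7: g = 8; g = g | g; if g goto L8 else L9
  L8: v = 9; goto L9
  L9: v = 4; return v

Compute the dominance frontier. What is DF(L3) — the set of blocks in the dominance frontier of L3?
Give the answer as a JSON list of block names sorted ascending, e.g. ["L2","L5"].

Answer: ["L2", "L7", "L8"]

Derivation:
idom tree: L1←L0 L2←L1 L3←L2 L4←L3 L5←L3 L6←L4 L7←L1 L8←L0 L9←L0
Dom∩ at merges:
  L2: preds {L1,L5}: {L0,L1} ∩ {L0,L1,L2,L3,L5} = {L0,L1}; idom=L1
  L5: preds {L3,L4}: {L0,L1,L2,L3} ∩ {L0,L1,L2,L3,L4} = {L0,L1,L2,L3}; idom=L3
  L7: preds {L1,L4,L5}: {L0,L1} ∩ {L0,L1,L2,L3,L4} ∩ {L0,L1,L2,L3,L5} = {L0,L1}; idom=L1
  L8: preds {L0,L6,L7}: {L0} ∩ {L0,L1,L2,L3,L4,L6} ∩ {L0,L1,L7} = {L0}; idom=L0
  L9: preds {L7,L8}: {L0,L1,L7} ∩ {L0,L8} = {L0}; idom=L0

Frontier:
  L2←L1: walk · to L1
  L2←L5: walk L5→L3→L2 to L1
  L5←L3: walk · to L3
  L5←L4: walk L4 to L3
  L7←L1: walk · to L1
  L7←L4: walk L4→L3→L2 to L1
  L7←L5: walk L5→L3→L2 to L1
  L8←L0: walk · to L0
  L8←L6: walk L6→L4→L3→L2→L1 to L0
  L8←L7: walk L7→L1 to L0
  L9←L7: walk L7→L1 to L0
  L9←L8: walk L8 to L0
  DF(L0)=∅
  DF(L1)={L8,L9}
  DF(L2)={L2,L7,L8}
  DF(L3)={L2,L7,L8}
  DF(L4)={L5,L7,L8}
  DF(L5)={L2,L7}
  DF(L6)={L8}
  DF(L7)={L8,L9}
  DF(L8)={L9}
  DF(L9)=∅

DF(L3) = ["L2", "L7", "L8"]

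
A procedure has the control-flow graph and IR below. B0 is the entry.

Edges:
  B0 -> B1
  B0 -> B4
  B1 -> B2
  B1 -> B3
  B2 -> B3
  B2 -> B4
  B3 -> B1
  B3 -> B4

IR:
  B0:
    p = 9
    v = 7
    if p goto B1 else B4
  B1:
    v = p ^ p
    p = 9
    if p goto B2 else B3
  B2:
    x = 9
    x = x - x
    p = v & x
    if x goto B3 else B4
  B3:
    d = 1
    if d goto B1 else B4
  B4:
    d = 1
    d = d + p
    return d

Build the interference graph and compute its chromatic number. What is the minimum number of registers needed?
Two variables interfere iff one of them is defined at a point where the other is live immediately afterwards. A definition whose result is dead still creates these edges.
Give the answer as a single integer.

def/use:
  B0 def {p,v} use ∅
  B1 def {p,v} use {p}
  B2 def {p,x} use {v}
  B3 def {d} use ∅
  B4 def {d} use {p}

Liveness:
  B0 li=∅ lo={p}
  B1 li={p} lo={p,v}
  B2 li={v} lo={p}
  B3 li={p} lo={p}
  B4 li={p} lo=∅

Interfere edges:
  d: {p}
  p: {d,v,x}
  v: {p,x}
  x: {p,v}

Chromatic number:
  lower bound: {p,v,x} mutually conflict ⇒ χ ≥ 3
  assign d→R1 p→R0 v→R1 x→R2 — no edge inside a register ⇒ χ ≤ 3
  χ = 3

Answer: 3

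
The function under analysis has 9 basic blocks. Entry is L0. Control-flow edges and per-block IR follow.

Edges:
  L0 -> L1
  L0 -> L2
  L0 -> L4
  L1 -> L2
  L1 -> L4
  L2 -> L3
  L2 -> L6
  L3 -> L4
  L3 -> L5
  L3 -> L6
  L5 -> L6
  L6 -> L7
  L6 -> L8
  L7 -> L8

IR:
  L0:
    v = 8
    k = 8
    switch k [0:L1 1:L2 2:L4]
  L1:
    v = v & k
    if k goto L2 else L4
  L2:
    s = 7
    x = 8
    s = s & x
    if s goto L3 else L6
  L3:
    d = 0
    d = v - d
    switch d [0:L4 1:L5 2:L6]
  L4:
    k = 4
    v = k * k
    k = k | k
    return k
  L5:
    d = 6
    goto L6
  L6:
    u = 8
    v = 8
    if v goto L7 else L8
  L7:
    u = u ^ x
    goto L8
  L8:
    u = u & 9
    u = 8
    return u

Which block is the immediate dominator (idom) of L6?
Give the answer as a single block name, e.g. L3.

idom tree: L1←L0 L2←L0 L3←L2 L4←L0 L5←L3 L6←L2 L7←L6 L8←L6
Dom at joins:
  L2: preds {L0,L1}: {L0} ∩ {L0,L1} = {L0}; idom=L0
  L4: preds {L0,L1,L3}: {L0} ∩ {L0,L1} ∩ {L0,L2,L3} = {L0}; idom=L0
  L6: preds {L2,L3,L5}: {L0,L2} ∩ {L0,L2,L3} ∩ {L0,L2,L3,L5} = {L0,L2}; idom=L2
  L8: preds {L6,L7}: {L0,L2,L6} ∩ {L0,L2,L6,L7} = {L0,L2,L6}; idom=L6

idom(L6) = L2

Answer: L2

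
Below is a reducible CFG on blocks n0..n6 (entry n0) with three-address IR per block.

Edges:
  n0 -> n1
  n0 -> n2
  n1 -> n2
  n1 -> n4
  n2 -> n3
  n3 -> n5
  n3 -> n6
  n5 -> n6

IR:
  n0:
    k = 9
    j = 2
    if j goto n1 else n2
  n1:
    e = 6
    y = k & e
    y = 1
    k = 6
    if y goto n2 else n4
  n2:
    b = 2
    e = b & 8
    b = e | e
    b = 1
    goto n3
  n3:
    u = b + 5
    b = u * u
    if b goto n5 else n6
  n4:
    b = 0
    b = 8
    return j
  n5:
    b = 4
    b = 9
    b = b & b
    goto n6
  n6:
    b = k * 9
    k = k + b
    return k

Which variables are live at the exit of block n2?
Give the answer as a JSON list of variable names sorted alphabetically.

Per-block:
  n0 def {j,k} use ∅
  n1 def {e,k,y} use {k}
  n2 def {b,e} use ∅
  n3 def {b,u} use {b}
  n4 def {b} use {j}
  n5 def {b} use ∅
  n6 def {b,k} use {k}

Live sets:
  live n0: ∅→{j,k}
  live n1: {j,k}→{j,k}
  live n2: {k}→{b,k}
  live n3: {b,k}→{k}
  live n4: {j}→∅
  live n5: {k}→{k}
  live n6: {k}→∅

live-out(n2) = ["b", "k"]

Answer: ["b", "k"]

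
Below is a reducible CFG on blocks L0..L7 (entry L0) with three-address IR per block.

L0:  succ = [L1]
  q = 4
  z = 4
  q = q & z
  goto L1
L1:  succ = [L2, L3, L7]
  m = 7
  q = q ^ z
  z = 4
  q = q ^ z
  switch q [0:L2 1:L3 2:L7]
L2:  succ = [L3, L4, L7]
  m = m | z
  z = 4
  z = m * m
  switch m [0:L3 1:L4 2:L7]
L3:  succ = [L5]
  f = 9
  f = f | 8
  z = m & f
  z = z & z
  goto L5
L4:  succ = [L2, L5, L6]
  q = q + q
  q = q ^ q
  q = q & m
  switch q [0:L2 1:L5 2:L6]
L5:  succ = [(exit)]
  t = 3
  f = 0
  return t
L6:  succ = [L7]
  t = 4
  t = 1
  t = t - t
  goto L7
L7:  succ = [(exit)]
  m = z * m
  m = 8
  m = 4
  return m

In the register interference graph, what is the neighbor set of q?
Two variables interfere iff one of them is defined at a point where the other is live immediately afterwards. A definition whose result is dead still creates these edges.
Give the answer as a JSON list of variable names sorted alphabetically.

Answer: ["m", "z"]

Derivation:
Per-block:
  L0 def {q,z} use ∅
  L1 def {m,q,z} use {q,z}
  L2 def {m,z} use {m,z}
  L3 def {f,z} use {m}
  L4 def {q} use {m,q}
  L5 def {f,t} use ∅
  L6 def {t} use ∅
  L7 def {m} use {m,z}

Liveness:
  L0: in=∅ out={q,z}
  L1: in={q,z} out={m,q,z}
  L2: in={m,q,z} out={m,q,z}
  L3: in={m} out=∅
  L4: in={m,q,z} out={m,q,z}
  L5: in=∅ out=∅
  L6: in={m,z} out={m,z}
  L7: in={m,z} out=∅

Interfere edges:
  f — {m,t}
  m — {f,q,t,z}
  q — {m,z}
  t — {f,m,z}
  z — {m,q,t}

N(q) = ["m", "z"]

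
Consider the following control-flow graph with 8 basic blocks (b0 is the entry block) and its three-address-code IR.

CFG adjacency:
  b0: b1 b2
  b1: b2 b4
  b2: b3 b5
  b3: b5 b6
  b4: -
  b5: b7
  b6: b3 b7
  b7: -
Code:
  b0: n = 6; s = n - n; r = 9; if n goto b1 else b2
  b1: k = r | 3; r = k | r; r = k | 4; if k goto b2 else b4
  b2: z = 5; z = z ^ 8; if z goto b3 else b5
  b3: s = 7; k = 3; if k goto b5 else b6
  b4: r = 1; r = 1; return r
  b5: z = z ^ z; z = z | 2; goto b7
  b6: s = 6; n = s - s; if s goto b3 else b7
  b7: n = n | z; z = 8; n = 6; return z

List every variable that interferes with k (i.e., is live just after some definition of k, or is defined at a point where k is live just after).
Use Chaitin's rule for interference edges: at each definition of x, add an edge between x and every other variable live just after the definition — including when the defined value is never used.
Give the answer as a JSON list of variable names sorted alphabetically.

Answer: ["n", "r", "z"]

Analysis:
Block summaries:
  b0 def {n,r,s} use ∅
  b1 def {k,r} use {r}
  b2 def {z} use ∅
  b3 def {k,s} use ∅
  b4 def {r} use ∅
  b5 def {z} use {z}
  b6 def {n,s} use ∅
  b7 def {n,z} use {n,z}

Liveness:
  live b0: ∅→{n,r}
  live b1: {n,r}→{n}
  live b2: {n}→{n,z}
  live b3: {n,z}→{n,z}
  live b4: ∅→∅
  live b5: {n,z}→{n,z}
  live b6: {z}→{n,z}
  live b7: {n,z}→∅

Interference:
  k: {n,r,z}
  n: {k,r,s,z}
  r: {k,n}
  s: {n,z}
  z: {k,n,s}

N(k) = ["n", "r", "z"]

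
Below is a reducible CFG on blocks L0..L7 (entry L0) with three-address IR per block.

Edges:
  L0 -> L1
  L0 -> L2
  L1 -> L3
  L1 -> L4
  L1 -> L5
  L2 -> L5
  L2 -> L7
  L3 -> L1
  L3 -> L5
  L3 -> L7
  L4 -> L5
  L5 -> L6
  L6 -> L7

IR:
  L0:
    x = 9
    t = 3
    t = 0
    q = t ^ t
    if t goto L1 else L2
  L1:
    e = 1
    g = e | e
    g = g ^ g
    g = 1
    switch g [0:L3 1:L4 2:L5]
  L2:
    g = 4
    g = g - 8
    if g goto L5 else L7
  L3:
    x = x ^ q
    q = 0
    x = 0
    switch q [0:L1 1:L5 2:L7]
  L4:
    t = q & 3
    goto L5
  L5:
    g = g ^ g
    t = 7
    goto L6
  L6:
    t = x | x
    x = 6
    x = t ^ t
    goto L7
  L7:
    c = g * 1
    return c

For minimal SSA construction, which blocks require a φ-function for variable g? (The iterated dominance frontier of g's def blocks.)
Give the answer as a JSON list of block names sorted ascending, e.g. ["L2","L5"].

Answer: ["L1", "L5", "L7"]

Derivation:
idom tree: L1←L0 L2←L0 L3←L1 L4←L1 L5←L0 L6←L5 L7←L0
Dom∩ at merges:
  L1: preds {L0,L3}: {L0} ∩ {L0,L1,L3} = {L0}; idom=L0
  L5: preds {L1,L2,L3,L4}: {L0,L1} ∩ {L0,L2} ∩ {L0,L1,L3} ∩ {L0,L1,L4} = {L0}; idom=L0
  L7: preds {L2,L3,L6}: {L0,L2} ∩ {L0,L1,L3} ∩ {L0,L5,L6} = {L0}; idom=L0

DF derivation:
  join L1 pred L0: · stop@L0
  join L1 pred L3: L3→L1 stop@L0
  join L5 pred L1: L1 stop@L0
  join L5 pred L2: L2 stop@L0
  join L5 pred L3: L3→L1 stop@L0
  join L5 pred L4: L4→L1 stop@L0
  join L7 pred L2: L2 stop@L0
  join L7 pred L3: L3→L1 stop@L0
  join L7 pred L6: L6→L5 stop@L0
  L0 → ∅
  L1 → {L1,L5,L7}
  L2 → {L5,L7}
  L3 → {L1,L5,L7}
  L4 → {L5}
  L5 → {L7}
  L6 → {L7}
  L7 → ∅

φ for g: defs {L1,L2,L5}
  DF⁺ = {L1,L5,L7}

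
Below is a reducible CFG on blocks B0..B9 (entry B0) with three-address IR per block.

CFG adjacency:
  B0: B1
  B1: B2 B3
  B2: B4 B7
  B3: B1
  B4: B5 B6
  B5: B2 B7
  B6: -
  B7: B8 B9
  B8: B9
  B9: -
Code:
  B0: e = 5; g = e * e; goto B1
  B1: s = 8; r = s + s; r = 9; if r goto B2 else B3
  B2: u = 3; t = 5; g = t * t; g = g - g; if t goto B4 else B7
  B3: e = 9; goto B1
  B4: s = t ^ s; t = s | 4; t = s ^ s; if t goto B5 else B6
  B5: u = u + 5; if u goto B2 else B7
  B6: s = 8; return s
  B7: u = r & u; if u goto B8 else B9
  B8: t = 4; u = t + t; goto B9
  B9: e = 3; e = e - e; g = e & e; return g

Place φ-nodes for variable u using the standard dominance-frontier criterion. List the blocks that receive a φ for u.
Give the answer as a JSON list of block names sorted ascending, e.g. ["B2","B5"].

Answer: ["B2", "B7", "B9"]

Working:
idom tree: B1←B0 B2←B1 B3←B1 B4←B2 B5←B4 B6←B4 B7←B2 B8←B7 B9←B7
Dom∩ at merges:
  B1: preds {B0,B3}: {B0} ∩ {B0,B1,B3} = {B0}; idom=B0
  B2: preds {B1,B5}: {B0,B1} ∩ {B0,B1,B2,B4,B5} = {B0,B1}; idom=B1
  B7: preds {B2,B5}: {B0,B1,B2} ∩ {B0,B1,B2,B4,B5} = {B0,B1,B2}; idom=B2
  B9: preds {B7,B8}: {B0,B1,B2,B7} ∩ {B0,B1,B2,B7,B8} = {B0,B1,B2,B7}; idom=B7

DF derivation:
  join B1 pred B0: · stop@B0
  join B1 pred B3: B3→B1 stop@B0
  join B2 pred B1: · stop@B1
  join B2 pred B5: B5→B4→B2 stop@B1
  join B7 pred B2: · stop@B2
  join B7 pred B5: B5→B4 stop@B2
  join B9 pred B7: · stop@B7
  join B9 pred B8: B8 stop@B7
  B0 → ∅
  B1 → {B1}
  B2 → {B2}
  B3 → {B1}
  B4 → {B2,B7}
  B5 → {B2,B7}
  B6 → ∅
  B7 → ∅
  B8 → {B9}
  B9 → ∅

φ for u: defs {B2,B5,B7,B8}
  DF⁺ = {B2,B7,B9}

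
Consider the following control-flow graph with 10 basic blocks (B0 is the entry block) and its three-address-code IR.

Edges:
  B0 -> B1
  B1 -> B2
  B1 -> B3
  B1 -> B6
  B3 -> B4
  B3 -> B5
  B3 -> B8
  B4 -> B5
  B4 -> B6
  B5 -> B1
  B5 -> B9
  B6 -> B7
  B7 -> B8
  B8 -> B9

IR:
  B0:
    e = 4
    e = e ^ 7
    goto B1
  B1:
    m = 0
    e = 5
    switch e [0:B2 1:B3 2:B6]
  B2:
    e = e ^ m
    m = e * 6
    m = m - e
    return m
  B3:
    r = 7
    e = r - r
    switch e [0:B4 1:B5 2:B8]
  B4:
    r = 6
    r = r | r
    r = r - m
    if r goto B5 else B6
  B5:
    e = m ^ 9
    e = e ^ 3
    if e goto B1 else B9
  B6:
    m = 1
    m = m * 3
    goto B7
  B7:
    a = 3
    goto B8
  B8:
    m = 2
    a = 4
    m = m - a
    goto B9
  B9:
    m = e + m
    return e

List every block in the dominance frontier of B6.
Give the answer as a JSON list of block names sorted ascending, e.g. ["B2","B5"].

Answer: ["B8"]

Derivation:
idom tree: B1←B0 B2←B1 B3←B1 B4←B3 B5←B3 B6←B1 B7←B6 B8←B1 B9←B1
Join-block Dom:
  B1: preds {B0,B5}: {B0} ∩ {B0,B1,B3,B5} = {B0}; idom=B0
  B5: preds {B3,B4}: {B0,B1,B3} ∩ {B0,B1,B3,B4} = {B0,B1,B3}; idom=B3
  B6: preds {B1,B4}: {B0,B1} ∩ {B0,B1,B3,B4} = {B0,B1}; idom=B1
  B8: preds {B3,B7}: {B0,B1,B3} ∩ {B0,B1,B6,B7} = {B0,B1}; idom=B1
  B9: preds {B5,B8}: {B0,B1,B3,B5} ∩ {B0,B1,B8} = {B0,B1}; idom=B1

DF derivation:
  join B1 pred B0: · stop@B0
  join B1 pred B5: B5→B3→B1 stop@B0
  join B5 pred B3: · stop@B3
  join B5 pred B4: B4 stop@B3
  join B6 pred B1: · stop@B1
  join B6 pred B4: B4→B3 stop@B1
  join B8 pred B3: B3 stop@B1
  join B8 pred B7: B7→B6 stop@B1
  join B9 pred B5: B5→B3 stop@B1
  join B9 pred B8: B8 stop@B1
  B0 → ∅
  B1 → {B1}
  B2 → ∅
  B3 → {B1,B6,B8,B9}
  B4 → {B5,B6}
  B5 → {B1,B9}
  B6 → {B8}
  B7 → {B8}
  B8 → {B9}
  B9 → ∅

DF(B6) = ["B8"]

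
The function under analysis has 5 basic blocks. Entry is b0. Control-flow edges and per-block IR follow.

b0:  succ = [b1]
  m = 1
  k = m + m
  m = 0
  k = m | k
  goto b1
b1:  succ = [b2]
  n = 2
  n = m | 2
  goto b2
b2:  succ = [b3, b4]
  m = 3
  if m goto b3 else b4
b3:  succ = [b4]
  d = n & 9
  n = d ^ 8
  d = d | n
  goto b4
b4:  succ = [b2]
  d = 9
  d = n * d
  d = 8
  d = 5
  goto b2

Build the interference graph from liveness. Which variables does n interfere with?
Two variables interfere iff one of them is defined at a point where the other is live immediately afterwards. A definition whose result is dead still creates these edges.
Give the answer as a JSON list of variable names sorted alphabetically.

def/use:
  b0: {k,m} / ∅
  b1: {n} / {m}
  b2: {m} / ∅
  b3: {d,n} / {n}
  b4: {d} / {n}

Live sets:
  live b0: ∅→{m}
  live b1: {m}→{n}
  live b2: {n}→{n}
  live b3: {n}→{n}
  live b4: {n}→{n}

Interference:
  d↔{n}
  k↔{m}
  m↔{k,n}
  n↔{d,m}

N(n) = ["d", "m"]

Answer: ["d", "m"]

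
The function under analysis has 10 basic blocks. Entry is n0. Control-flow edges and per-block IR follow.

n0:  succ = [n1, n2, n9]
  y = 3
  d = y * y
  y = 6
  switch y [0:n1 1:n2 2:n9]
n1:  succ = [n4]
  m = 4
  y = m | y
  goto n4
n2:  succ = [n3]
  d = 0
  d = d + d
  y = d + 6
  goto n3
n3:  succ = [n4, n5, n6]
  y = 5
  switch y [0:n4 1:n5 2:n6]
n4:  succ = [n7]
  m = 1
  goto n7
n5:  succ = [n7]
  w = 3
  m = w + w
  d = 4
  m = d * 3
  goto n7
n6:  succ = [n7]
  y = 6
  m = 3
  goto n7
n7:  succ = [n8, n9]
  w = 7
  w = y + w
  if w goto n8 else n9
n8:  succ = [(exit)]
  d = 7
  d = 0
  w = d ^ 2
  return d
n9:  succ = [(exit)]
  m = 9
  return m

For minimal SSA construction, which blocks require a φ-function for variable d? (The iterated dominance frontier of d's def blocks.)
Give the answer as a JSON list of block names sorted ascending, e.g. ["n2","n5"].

idom tree: n1←n0 n2←n0 n3←n2 n4←n0 n5←n3 n6←n3 n7←n0 n8←n7 n9←n0
Dom at joins:
  n4: preds {n1,n3}: {n0,n1} ∩ {n0,n2,n3} = {n0}; idom=n0
  n7: preds {n4,n5,n6}: {n0,n4} ∩ {n0,n2,n3,n5} ∩ {n0,n2,n3,n6} = {n0}; idom=n0
  n9: preds {n0,n7}: {n0} ∩ {n0,n7} = {n0}; idom=n0

DF derivation:
  n4←n1: walk n1 to n0
  n4←n3: walk n3→n2 to n0
  n7←n4: walk n4 to n0
  n7←n5: walk n5→n3→n2 to n0
  n7←n6: walk n6→n3→n2 to n0
  n9←n0: walk · to n0
  n9←n7: walk n7 to n0
  DF(n0)=∅
  DF(n1)={n4}
  DF(n2)={n4,n7}
  DF(n3)={n4,n7}
  DF(n4)={n7}
  DF(n5)={n7}
  DF(n6)={n7}
  DF(n7)={n9}
  DF(n8)=∅
  DF(n9)=∅

φ for d: defs {n0,n2,n5,n8}
  DF⁺ = {n4,n7,n9}

Answer: ["n4", "n7", "n9"]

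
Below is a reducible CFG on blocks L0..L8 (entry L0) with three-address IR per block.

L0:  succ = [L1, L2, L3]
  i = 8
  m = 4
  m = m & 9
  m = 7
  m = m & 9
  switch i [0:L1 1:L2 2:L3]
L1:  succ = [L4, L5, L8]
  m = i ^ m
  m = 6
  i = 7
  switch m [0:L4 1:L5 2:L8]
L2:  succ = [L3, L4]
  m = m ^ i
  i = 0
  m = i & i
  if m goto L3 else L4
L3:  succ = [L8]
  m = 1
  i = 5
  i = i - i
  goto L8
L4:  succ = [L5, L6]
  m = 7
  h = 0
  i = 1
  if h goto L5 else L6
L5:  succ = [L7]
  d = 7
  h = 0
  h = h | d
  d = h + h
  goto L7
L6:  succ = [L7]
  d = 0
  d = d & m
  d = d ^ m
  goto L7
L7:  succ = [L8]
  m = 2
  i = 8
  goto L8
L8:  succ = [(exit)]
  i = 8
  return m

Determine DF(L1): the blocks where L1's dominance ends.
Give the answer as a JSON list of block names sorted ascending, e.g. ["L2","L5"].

idom tree: L1←L0 L2←L0 L3←L0 L4←L0 L5←L0 L6←L4 L7←L0 L8←L0
Dom∩ at merges:
  L3: preds {L0,L2}: {L0} ∩ {L0,L2} = {L0}; idom=L0
  L4: preds {L1,L2}: {L0,L1} ∩ {L0,L2} = {L0}; idom=L0
  L5: preds {L1,L4}: {L0,L1} ∩ {L0,L4} = {L0}; idom=L0
  L7: preds {L5,L6}: {L0,L5} ∩ {L0,L4,L6} = {L0}; idom=L0
  L8: preds {L1,L3,L7}: {L0,L1} ∩ {L0,L3} ∩ {L0,L7} = {L0}; idom=L0

DF walk-up:
  L3←L0: walk · to L0
  L3←L2: walk L2 to L0
  L4←L1: walk L1 to L0
  L4←L2: walk L2 to L0
  L5←L1: walk L1 to L0
  L5←L4: walk L4 to L0
  L7←L5: walk L5 to L0
  L7←L6: walk L6→L4 to L0
  L8←L1: walk L1 to L0
  L8←L3: walk L3 to L0
  L8←L7: walk L7 to L0
  L0 → ∅
  L1 → {L4,L5,L8}
  L2 → {L3,L4}
  L3 → {L8}
  L4 → {L5,L7}
  L5 → {L7}
  L6 → {L7}
  L7 → {L8}
  L8 → ∅

DF(L1) = ["L4", "L5", "L8"]

Answer: ["L4", "L5", "L8"]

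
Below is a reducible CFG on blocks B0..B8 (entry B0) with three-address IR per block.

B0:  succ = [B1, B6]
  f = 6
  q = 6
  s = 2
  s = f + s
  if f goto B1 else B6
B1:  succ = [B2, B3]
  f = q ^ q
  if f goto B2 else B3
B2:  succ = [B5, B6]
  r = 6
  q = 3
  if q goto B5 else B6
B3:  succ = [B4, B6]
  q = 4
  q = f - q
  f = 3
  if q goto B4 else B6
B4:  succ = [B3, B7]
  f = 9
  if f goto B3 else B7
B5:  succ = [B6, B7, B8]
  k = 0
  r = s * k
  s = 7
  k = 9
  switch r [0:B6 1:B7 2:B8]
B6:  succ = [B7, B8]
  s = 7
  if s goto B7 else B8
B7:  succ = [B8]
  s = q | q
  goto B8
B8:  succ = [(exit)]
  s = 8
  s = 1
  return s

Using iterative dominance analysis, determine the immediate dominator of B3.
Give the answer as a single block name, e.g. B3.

Answer: B1

Working:
idom tree: B1←B0 B2←B1 B3←B1 B4←B3 B5←B2 B6←B0 B7←B0 B8←B0
Dom∩ at merges:
  B3: preds {B1,B4}: {B0,B1} ∩ {B0,B1,B3,B4} = {B0,B1}; idom=B1
  B6: preds {B0,B2,B3,B5}: {B0} ∩ {B0,B1,B2} ∩ {B0,B1,B3} ∩ {B0,B1,B2,B5} = {B0}; idom=B0
  B7: preds {B4,B5,B6}: {B0,B1,B3,B4} ∩ {B0,B1,B2,B5} ∩ {B0,B6} = {B0}; idom=B0
  B8: preds {B5,B6,B7}: {B0,B1,B2,B5} ∩ {B0,B6} ∩ {B0,B7} = {B0}; idom=B0

idom(B3) = B1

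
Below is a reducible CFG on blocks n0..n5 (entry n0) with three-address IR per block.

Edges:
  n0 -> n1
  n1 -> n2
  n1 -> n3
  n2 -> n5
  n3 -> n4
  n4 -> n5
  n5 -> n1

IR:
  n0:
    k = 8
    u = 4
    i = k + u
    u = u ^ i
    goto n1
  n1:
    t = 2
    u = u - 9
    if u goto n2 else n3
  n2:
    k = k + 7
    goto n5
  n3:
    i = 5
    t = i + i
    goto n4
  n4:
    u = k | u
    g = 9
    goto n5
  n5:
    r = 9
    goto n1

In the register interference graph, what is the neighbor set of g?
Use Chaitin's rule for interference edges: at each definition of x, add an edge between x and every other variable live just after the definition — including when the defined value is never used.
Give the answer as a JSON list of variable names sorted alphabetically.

Answer: ["k", "u"]

Analysis:
Per-block:
  n0: {i,k,u} / ∅
  n1: {t,u} / {u}
  n2: {k} / {k}
  n3: {i,t} / ∅
  n4: {g,u} / {k,u}
  n5: {r} / ∅

Live sets:
  n0 li=∅ lo={k,u}
  n1 li={k,u} lo={k,u}
  n2 li={k,u} lo={k,u}
  n3 li={k,u} lo={k,u}
  n4 li={k,u} lo={k,u}
  n5 li={k,u} lo={k,u}

Interfere edges:
  g↔{k,u}
  i↔{k,u}
  k↔{g,i,r,t,u}
  r↔{k,u}
  t↔{k,u}
  u↔{g,i,k,r,t}

N(g) = ["k", "u"]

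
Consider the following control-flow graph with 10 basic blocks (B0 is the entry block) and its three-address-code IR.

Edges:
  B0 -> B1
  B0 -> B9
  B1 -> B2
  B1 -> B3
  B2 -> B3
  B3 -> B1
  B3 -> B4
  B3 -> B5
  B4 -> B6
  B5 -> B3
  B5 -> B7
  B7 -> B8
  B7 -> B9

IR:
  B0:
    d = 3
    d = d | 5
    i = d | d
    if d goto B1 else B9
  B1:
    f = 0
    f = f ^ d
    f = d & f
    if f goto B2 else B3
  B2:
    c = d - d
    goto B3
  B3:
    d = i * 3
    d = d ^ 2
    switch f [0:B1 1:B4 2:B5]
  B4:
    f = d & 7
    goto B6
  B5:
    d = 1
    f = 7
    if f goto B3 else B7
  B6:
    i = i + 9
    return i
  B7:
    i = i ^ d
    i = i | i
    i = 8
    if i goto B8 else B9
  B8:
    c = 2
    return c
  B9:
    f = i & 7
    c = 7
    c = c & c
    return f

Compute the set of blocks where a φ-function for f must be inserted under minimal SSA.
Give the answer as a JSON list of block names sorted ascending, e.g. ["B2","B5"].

idom tree: B1←B0 B2←B1 B3←B1 B4←B3 B5←B3 B6←B4 B7←B5 B8←B7 B9←B0
Dom at joins:
  B1: preds {B0,B3}: {B0} ∩ {B0,B1,B3} = {B0}; idom=B0
  B3: preds {B1,B2,B5}: {B0,B1} ∩ {B0,B1,B2} ∩ {B0,B1,B3,B5} = {B0,B1}; idom=B1
  B9: preds {B0,B7}: {B0} ∩ {B0,B1,B3,B5,B7} = {B0}; idom=B0

DF derivation:
  join B1 pred B0: · stop@B0
  join B1 pred B3: B3→B1 stop@B0
  join B3 pred B1: · stop@B1
  join B3 pred B2: B2 stop@B1
  join B3 pred B5: B5→B3 stop@B1
  join B9 pred B0: · stop@B0
  join B9 pred B7: B7→B5→B3→B1 stop@B0
  B0 → ∅
  B1 → {B1,B9}
  B2 → {B3}
  B3 → {B1,B3,B9}
  B4 → ∅
  B5 → {B3,B9}
  B6 → ∅
  B7 → {B9}
  B8 → ∅
  B9 → ∅

φ for f: defs {B1,B4,B5,B9}
  DF⁺ = {B1,B3,B9}

Answer: ["B1", "B3", "B9"]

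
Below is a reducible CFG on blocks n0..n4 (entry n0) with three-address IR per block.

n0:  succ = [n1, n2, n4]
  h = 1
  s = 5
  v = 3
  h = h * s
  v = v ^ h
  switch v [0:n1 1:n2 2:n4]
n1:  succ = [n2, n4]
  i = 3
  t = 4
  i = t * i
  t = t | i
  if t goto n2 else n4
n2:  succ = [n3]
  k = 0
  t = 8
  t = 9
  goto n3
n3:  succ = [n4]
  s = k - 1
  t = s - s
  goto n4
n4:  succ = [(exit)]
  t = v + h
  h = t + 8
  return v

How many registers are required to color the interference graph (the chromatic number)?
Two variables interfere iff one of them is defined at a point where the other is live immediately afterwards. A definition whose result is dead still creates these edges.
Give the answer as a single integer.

Answer: 4

Analysis:
Per-block:
  n0: {h,s,v} / ∅
  n1: {i,t} / ∅
  n2: {k,t} / ∅
  n3: {s,t} / {k}
  n4: {h,t} / {h,v}

Backward fixpoint:
  n0: in=∅ out={h,v}
  n1: in={h,v} out={h,v}
  n2: in={h,v} out={h,k,v}
  n3: in={h,k,v} out={h,v}
  n4: in={h,v} out=∅

Conflict graph:
  h↔{i,k,s,t,v}
  i↔{h,t,v}
  k↔{h,t,v}
  s↔{h,v}
  t↔{h,i,k,v}
  v↔{h,i,k,s,t}

Colouring:
  clique {h,i,t,v} ⇒ need ≥ 4
  assign h→R0 i→R3 k→R3 s→R2 t→R2 v→R1 — no edge inside a register ⇒ χ ≤ 4
  χ = 4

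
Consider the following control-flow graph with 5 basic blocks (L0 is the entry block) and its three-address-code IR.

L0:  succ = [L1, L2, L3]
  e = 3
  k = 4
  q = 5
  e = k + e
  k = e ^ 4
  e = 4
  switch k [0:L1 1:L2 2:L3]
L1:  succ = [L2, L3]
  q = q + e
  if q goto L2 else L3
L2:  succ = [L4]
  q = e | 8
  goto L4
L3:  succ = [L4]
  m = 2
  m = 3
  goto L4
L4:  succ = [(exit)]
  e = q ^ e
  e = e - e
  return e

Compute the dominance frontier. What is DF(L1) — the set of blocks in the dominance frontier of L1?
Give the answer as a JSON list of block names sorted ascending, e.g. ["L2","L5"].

idom tree: L1←L0 L2←L0 L3←L0 L4←L0
Dom∩ at merges:
  L2: preds {L0,L1}: {L0} ∩ {L0,L1} = {L0}; idom=L0
  L3: preds {L0,L1}: {L0} ∩ {L0,L1} = {L0}; idom=L0
  L4: preds {L2,L3}: {L0,L2} ∩ {L0,L3} = {L0}; idom=L0

DF derivation:
  L2←L0: walk · to L0
  L2←L1: walk L1 to L0
  L3←L0: walk · to L0
  L3←L1: walk L1 to L0
  L4←L2: walk L2 to L0
  L4←L3: walk L3 to L0
  DF(L0)=∅
  DF(L1)={L2,L3}
  DF(L2)={L4}
  DF(L3)={L4}
  DF(L4)=∅

DF(L1) = ["L2", "L3"]

Answer: ["L2", "L3"]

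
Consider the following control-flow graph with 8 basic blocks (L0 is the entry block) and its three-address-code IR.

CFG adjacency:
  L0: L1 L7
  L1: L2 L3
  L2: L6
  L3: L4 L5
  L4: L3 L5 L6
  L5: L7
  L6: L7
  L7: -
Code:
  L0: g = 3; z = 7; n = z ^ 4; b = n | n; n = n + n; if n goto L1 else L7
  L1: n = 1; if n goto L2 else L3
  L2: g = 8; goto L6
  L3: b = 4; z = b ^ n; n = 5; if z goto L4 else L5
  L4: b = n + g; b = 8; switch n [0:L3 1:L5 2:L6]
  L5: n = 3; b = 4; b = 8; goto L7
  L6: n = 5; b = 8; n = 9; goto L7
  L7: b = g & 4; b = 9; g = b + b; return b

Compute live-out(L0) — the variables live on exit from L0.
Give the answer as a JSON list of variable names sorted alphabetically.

def/use:
  L0: {b,g,n,z} / ∅
  L1: {n} / ∅
  L2: {g} / ∅
  L3: {b,n,z} / {n}
  L4: {b} / {g,n}
  L5: {b,n} / ∅
  L6: {b,n} / ∅
  L7: {b,g} / {g}

Backward fixpoint:
  L0: in=∅ out={g}
  L1: in={g} out={g,n}
  L2: in=∅ out={g}
  L3: in={g,n} out={g,n}
  L4: in={g,n} out={g,n}
  L5: in={g} out={g}
  L6: in={g} out={g}
  L7: in={g} out=∅

live-out(L0) = ["g"]

Answer: ["g"]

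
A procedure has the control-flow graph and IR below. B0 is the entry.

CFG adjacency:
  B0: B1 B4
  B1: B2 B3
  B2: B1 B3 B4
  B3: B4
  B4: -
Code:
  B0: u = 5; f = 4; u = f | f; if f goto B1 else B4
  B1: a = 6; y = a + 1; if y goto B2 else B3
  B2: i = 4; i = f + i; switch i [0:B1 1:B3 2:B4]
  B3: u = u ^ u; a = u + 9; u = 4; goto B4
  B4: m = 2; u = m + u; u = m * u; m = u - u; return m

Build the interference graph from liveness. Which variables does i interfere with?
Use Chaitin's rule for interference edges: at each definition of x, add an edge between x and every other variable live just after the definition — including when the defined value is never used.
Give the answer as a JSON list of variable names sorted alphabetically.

Answer: ["f", "u"]

Analysis:
def/use:
  B0 def {f,u} use ∅
  B1 def {a,y} use ∅
  B2 def {i} use {f}
  B3 def {a,u} use {u}
  B4 def {m,u} use {u}

Backward fixpoint:
  B0: in=∅ out={f,u}
  B1: in={f,u} out={f,u}
  B2: in={f,u} out={f,u}
  B3: in={u} out={u}
  B4: in={u} out=∅

Interference:
  a: {f,u}
  f: {a,i,u,y}
  i: {f,u}
  m: {u}
  u: {a,f,i,m,y}
  y: {f,u}

N(i) = ["f", "u"]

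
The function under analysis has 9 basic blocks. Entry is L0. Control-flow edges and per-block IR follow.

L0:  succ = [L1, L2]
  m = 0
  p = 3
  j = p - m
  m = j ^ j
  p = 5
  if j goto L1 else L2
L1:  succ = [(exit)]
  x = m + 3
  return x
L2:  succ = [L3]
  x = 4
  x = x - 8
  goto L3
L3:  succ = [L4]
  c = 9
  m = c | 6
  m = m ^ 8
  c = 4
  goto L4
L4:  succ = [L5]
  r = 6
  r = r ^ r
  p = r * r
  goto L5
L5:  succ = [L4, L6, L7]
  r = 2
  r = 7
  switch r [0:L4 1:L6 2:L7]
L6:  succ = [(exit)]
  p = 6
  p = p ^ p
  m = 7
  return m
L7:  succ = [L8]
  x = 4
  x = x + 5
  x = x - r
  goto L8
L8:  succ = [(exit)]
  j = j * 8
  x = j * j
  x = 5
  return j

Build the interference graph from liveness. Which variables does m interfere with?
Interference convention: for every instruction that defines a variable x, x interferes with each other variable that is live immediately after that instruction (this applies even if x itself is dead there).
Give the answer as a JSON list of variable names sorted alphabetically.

Answer: ["j", "p"]

Working:
def/use:
  L0 def {j,m,p} use ∅
  L1 def {x} use {m}
  L2 def {x} use ∅
  L3 def {c,m} use ∅
  L4 def {p,r} use ∅
  L5 def {r} use ∅
  L6 def {m,p} use ∅
  L7 def {x} use {r}
  L8 def {j,x} use {j}

Live sets:
  live L0: ∅→{j,m}
  live L1: {m}→∅
  live L2: {j}→{j}
  live L3: {j}→{j}
  live L4: {j}→{j}
  live L5: {j}→{j,r}
  live L6: ∅→∅
  live L7: {j,r}→{j}
  live L8: {j}→∅

Interference:
  c: {j}
  j: {c,m,p,r,x}
  m: {j,p}
  p: {j,m}
  r: {j,x}
  x: {j,r}

N(m) = ["j", "p"]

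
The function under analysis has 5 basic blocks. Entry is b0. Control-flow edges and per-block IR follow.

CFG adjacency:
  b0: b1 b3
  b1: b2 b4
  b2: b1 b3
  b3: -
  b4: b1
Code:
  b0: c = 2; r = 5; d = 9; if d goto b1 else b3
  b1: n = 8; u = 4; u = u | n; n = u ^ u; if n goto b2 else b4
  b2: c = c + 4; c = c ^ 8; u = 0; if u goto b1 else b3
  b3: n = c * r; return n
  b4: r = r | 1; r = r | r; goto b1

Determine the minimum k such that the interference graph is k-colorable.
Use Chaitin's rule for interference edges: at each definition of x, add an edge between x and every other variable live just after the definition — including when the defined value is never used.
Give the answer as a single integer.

Answer: 4

Derivation:
def/use:
  b0: def={c,d,r} ue=∅
  b1: def={n,u} ue=∅
  b2: def={c,u} ue={c}
  b3: def={n} ue={c,r}
  b4: def={r} ue={r}

Backward fixpoint:
  b0: in=∅ out={c,r}
  b1: in={c,r} out={c,r}
  b2: in={c,r} out={c,r}
  b3: in={c,r} out=∅
  b4: in={c,r} out={c,r}

Interference:
  c — {d,n,r,u}
  d — {c,r}
  n — {c,r,u}
  r — {c,d,n,u}
  u — {c,n,r}

Colouring:
  clique {c,n,r,u} ⇒ need ≥ 4
  assign c→c0 d→c2 n→c2 r→c1 u→c3 — no edge inside a register ⇒ χ ≤ 4
  χ = 4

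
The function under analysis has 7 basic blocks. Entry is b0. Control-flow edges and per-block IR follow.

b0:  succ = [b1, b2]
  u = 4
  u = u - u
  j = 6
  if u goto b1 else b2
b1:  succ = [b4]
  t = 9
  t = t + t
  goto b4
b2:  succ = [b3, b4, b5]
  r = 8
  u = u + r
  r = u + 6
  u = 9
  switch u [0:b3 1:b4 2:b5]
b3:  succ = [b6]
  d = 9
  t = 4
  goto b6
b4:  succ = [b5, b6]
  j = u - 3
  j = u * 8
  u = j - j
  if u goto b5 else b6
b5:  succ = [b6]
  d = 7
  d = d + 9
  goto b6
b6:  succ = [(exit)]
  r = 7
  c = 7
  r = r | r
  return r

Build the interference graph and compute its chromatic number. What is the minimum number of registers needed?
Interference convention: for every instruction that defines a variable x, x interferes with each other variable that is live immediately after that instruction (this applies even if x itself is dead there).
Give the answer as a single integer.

Answer: 2

Derivation:
Block summaries:
  b0: def={j,u} ue=∅
  b1: def={t} ue=∅
  b2: def={r,u} ue={u}
  b3: def={d,t} ue=∅
  b4: def={j,u} ue={u}
  b5: def={d} ue=∅
  b6: def={c,r} ue=∅

Live sets:
  b0: in=∅ out={u}
  b1: in={u} out={u}
  b2: in={u} out={u}
  b3: in=∅ out=∅
  b4: in={u} out=∅
  b5: in=∅ out=∅
  b6: in=∅ out=∅

Interfere edges:
  c↔{r}
  d↔∅
  j↔{u}
  r↔{c,u}
  t↔{u}
  u↔{j,r,t}

Registers:
  {c,r} pairwise interfere (2-clique) ⇒ χ ≥ 2
  assign c→c0 d→c0 j→c1 r→c1 t→c1 u→c0 — no edge inside a register ⇒ χ ≤ 2
  χ = 2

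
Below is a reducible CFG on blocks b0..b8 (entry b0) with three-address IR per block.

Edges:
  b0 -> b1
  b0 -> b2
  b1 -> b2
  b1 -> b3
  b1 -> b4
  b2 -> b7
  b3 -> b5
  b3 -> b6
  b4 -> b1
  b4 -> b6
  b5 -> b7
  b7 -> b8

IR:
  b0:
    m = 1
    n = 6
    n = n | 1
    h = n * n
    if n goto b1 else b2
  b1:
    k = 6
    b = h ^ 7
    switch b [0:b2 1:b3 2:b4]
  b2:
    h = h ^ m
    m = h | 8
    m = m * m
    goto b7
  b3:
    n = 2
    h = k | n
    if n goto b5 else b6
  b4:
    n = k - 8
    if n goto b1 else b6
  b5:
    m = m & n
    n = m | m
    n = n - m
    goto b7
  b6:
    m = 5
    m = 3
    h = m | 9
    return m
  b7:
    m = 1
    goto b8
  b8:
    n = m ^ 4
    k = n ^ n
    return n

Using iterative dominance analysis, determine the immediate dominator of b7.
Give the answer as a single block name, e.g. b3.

Answer: b0

Working:
idom tree: b1←b0 b2←b0 b3←b1 b4←b1 b5←b3 b6←b1 b7←b0 b8←b7
Join-block Dom:
  b1: preds {b0,b4}: {b0} ∩ {b0,b1,b4} = {b0}; idom=b0
  b2: preds {b0,b1}: {b0} ∩ {b0,b1} = {b0}; idom=b0
  b6: preds {b3,b4}: {b0,b1,b3} ∩ {b0,b1,b4} = {b0,b1}; idom=b1
  b7: preds {b2,b5}: {b0,b2} ∩ {b0,b1,b3,b5} = {b0}; idom=b0

idom(b7) = b0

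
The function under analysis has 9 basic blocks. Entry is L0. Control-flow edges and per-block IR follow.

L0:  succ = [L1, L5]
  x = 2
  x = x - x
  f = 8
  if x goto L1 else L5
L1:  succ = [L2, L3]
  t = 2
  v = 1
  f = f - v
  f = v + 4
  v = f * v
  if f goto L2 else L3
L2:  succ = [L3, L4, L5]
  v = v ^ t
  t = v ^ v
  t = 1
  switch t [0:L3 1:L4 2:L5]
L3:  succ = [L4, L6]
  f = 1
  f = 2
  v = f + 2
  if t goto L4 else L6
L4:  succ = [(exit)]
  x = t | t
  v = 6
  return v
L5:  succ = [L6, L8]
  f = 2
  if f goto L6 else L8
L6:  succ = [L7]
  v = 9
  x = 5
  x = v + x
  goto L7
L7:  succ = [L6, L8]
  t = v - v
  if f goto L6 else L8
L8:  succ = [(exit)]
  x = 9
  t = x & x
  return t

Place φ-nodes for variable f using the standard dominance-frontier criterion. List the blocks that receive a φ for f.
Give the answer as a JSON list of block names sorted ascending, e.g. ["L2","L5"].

Answer: ["L4", "L5", "L6", "L8"]

Derivation:
idom tree: L1←L0 L2←L1 L3←L1 L4←L1 L5←L0 L6←L0 L7←L6 L8←L0
Join-block Dom:
  L3: preds {L1,L2}: {L0,L1} ∩ {L0,L1,L2} = {L0,L1}; idom=L1
  L4: preds {L2,L3}: {L0,L1,L2} ∩ {L0,L1,L3} = {L0,L1}; idom=L1
  L5: preds {L0,L2}: {L0} ∩ {L0,L1,L2} = {L0}; idom=L0
  L6: preds {L3,L5,L7}: {L0,L1,L3} ∩ {L0,L5} ∩ {L0,L6,L7} = {L0}; idom=L0
  L8: preds {L5,L7}: {L0,L5} ∩ {L0,L6,L7} = {L0}; idom=L0

DF derivation:
  L3←L1: walk · to L1
  L3←L2: walk L2 to L1
  L4←L2: walk L2 to L1
  L4←L3: walk L3 to L1
  L5←L0: walk · to L0
  L5←L2: walk L2→L1 to L0
  L6←L3: walk L3→L1 to L0
  L6←L5: walk L5 to L0
  L6←L7: walk L7→L6 to L0
  L8←L5: walk L5 to L0
  L8←L7: walk L7→L6 to L0
  DF(L0)=∅
  DF(L1)={L5,L6}
  DF(L2)={L3,L4,L5}
  DF(L3)={L4,L6}
  DF(L4)=∅
  DF(L5)={L6,L8}
  DF(L6)={L6,L8}
  DF(L7)={L6,L8}
  DF(L8)=∅

φ for f: defs {L0,L1,L3,L5}
  DF⁺ = {L4,L5,L6,L8}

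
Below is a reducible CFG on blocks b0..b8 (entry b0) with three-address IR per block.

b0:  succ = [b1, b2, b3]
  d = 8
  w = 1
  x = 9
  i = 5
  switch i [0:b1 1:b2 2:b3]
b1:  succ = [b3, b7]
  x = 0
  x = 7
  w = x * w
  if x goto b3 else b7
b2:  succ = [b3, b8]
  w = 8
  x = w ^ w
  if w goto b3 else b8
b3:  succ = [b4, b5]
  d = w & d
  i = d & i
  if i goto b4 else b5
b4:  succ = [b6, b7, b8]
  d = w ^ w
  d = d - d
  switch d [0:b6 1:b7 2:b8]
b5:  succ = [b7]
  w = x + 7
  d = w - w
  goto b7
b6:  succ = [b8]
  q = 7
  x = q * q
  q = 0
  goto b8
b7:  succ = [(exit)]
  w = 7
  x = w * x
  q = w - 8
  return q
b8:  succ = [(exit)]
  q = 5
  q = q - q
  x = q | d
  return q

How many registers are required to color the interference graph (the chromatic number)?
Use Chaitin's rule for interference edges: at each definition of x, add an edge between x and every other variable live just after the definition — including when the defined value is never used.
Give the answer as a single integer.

Per-block:
  b0 def {d,i,w,x} use ∅
  b1 def {w,x} use {w}
  b2 def {w,x} use ∅
  b3 def {d,i} use {d,i,w}
  b4 def {d} use {w}
  b5 def {d,w} use {x}
  b6 def {q,x} use ∅
  b7 def {q,w,x} use {x}
  b8 def {q,x} use {d}

Liveness:
  b0: in=∅ out={d,i,w,x}
  b1: in={d,i,w} out={d,i,w,x}
  b2: in={d,i} out={d,i,w,x}
  b3: in={d,i,w,x} out={w,x}
  b4: in={w,x} out={d,x}
  b5: in={x} out={x}
  b6: in={d} out={d}
  b7: in={x} out=∅
  b8: in={d} out=∅

Interfere edges:
  d — {i,q,w,x}
  i — {d,w,x}
  q — {d,x}
  w — {d,i,x}
  x — {d,i,q,w}

Chromatic number:
  {d,i,w,x} pairwise interfere (4-clique) ⇒ χ ≥ 4
  assign d→r0 i→r2 q→r2 w→r3 x→r1 — no edge inside a register ⇒ χ ≤ 4
  χ = 4

Answer: 4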